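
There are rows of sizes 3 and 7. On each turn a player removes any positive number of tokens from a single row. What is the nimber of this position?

4

Nim-sum: 3 ^ 7 = 4.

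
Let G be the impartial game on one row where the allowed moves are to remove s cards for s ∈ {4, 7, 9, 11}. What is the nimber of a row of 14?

3

Grundy values for subtraction set {4, 7, 9, 11}:
k:     0  1  2  3  4  5  6  7  8  9 10 11 12 13 14
g(k):  0  0  0  0  1  1  1  1  2  2  2  2  3  3  3
So g(14) = 3.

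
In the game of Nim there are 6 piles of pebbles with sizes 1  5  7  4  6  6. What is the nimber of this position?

Bitwise XOR of the heap sizes:
  001  (1)
  101  (5)
  111  (7)
  100  (4)
  110  (6)
  110  (6)
  ---
  111  (7)

7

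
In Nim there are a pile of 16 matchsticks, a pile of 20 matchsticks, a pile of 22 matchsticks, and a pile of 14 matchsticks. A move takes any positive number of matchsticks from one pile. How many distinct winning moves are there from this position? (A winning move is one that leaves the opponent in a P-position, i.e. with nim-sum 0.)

3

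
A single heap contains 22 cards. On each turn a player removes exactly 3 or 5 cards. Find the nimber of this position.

Compute g(0), g(1), … for moves {3, 5}:
k:     0  1  2  3  4  5  6  7  8  9 10 11 12 13 14 15 16 17 18 19 20 21 22
g(k):  0  0  0  1  1  1  2  2  0  0  0  1  1  1  2  2  0  0  0  1  1  1  2
So g(22) = 2.

2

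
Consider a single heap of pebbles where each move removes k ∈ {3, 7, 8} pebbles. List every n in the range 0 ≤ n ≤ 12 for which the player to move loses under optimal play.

0, 1, 2, 6, 11, 12

Grundy values for subtraction set {3, 7, 8}:
g(0) = mex{} = 0
g(1) = mex{} = 0
g(2) = mex{} = 0
g(3) = mex{0} = 1
g(4) = mex{0} = 1
g(5) = mex{0} = 1
g(6) = mex{1} = 0
g(7) = mex{0,1} = 2
g(8) = mex{0,1} = 2
g(9) = mex{0} = 1
g(10) = mex{0,1,2} = 3
g(11) = mex{1,2} = 0
g(12) = mex{1} = 0
The P-positions (g = 0) in 0..12 are 0, 1, 2, 6, 11, 12.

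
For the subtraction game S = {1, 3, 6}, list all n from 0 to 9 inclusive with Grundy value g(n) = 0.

0, 2, 4, 9

Grundy values for subtraction set {1, 3, 6}:
g(0) = mex{} = 0
g(1) = mex{0} = 1
g(2) = mex{1} = 0
g(3) = mex{0} = 1
g(4) = mex{1} = 0
g(5) = mex{0} = 1
g(6) = mex{0,1} = 2
g(7) = mex{0,1,2} = 3
g(8) = mex{0,1,3} = 2
g(9) = mex{1,2} = 0
The P-positions (g = 0) in 0..9 are 0, 2, 4, 9.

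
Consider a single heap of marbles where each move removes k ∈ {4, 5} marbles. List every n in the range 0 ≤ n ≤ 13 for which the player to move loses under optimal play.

0, 1, 2, 3, 9, 10, 11, 12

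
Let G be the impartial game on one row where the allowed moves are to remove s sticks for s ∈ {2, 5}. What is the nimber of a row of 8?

Compute g(0), g(1), … for moves {2, 5}:
k:     0  1  2  3  4  5  6  7  8
g(k):  0  0  1  1  0  2  1  0  0
So g(8) = 0.

0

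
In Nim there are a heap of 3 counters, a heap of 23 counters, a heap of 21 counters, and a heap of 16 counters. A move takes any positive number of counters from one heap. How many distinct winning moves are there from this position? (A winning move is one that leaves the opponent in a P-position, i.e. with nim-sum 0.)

3

Write each in binary and XOR column by column:
  00011  (3)
  10111  (23)
  10101  (21)
  10000  (16)
  -----
  10001  (17)
The overall nim-sum is X = 17. A heap of size p has a winning move iff p XOR X < p (reduce it to p XOR X).
  3: 3 XOR 17 = 18 ≥ 3 — no move.
  23: 23 XOR 17 = 6 < 23 — winning move (to 6).
  21: 21 XOR 17 = 4 < 21 — winning move (to 4).
  16: 16 XOR 17 = 1 < 16 — winning move (to 1).
That gives 3 winning moves.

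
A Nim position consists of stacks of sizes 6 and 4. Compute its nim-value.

Write each in binary and XOR column by column:
  110  (6)
  100  (4)
  ---
  010  (2)

2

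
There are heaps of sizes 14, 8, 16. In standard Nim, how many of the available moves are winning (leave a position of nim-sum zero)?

1

Nim-sum: 14 XOR 8 XOR 16 = 22.
The overall nim-sum is X = 22. A heap of size p has a winning move iff p XOR X < p (reduce it to p XOR X).
  14: 14 XOR 22 = 24 ≥ 14 — no move.
  8: 8 XOR 22 = 30 ≥ 8 — no move.
  16: 16 XOR 22 = 6 < 16 — winning move (to 6).
That gives 1 winning move.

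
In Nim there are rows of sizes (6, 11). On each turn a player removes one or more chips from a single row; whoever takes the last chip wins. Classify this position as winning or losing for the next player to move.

Winning position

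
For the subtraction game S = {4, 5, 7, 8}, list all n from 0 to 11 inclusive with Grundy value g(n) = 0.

Grundy values for subtraction set {4, 5, 7, 8}:
g(0) = mex{} = 0
g(1) = mex{} = 0
g(2) = mex{} = 0
g(3) = mex{} = 0
g(4) = mex{0} = 1
g(5) = mex{0} = 1
g(6) = mex{0} = 1
g(7) = mex{0} = 1
g(8) = mex{0,1} = 2
g(9) = mex{0,1} = 2
g(10) = mex{0,1} = 2
g(11) = mex{0,1} = 2
The P-positions (g = 0) in 0..11 are 0, 1, 2, 3.

0, 1, 2, 3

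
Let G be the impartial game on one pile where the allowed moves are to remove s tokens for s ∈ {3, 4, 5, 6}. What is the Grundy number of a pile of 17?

2

Build the Grundy sequence with g(k) = mex{g(k−s) : s ∈ {3, 4, 5, 6}, s ≤ k}:
k:     0  1  2  3  4  5  6  7  8  9 10 11 12 13 14 15 16 17
g(k):  0  0  0  1  1  1  2  2  2  0  0  0  1  1  1  2  2  2
So g(17) = 2.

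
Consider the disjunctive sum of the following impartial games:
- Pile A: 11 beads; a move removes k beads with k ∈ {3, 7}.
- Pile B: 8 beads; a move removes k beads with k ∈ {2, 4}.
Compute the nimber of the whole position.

Build the Grundy sequence for pile A with g(k) = mex{g(k−s) : s ∈ {3, 7}, s ≤ k}:
k:     0  1  2  3  4  5  6  7  8  9 10 11
g(k):  0  0  0  1  1  1  0  2  2  1  0  0
So g(11) = 0.
Grundy values for pile B (subtraction set {2, 4}):
g(0) = mex{} = 0
g(1) = mex{} = 0
g(2) = mex{0} = 1
g(3) = mex{0} = 1
g(4) = mex{0,1} = 2
g(5) = mex{0,1} = 2
g(6) = mex{1,2} = 0
g(7) = mex{1,2} = 0
g(8) = mex{0,2} = 1
So g(8) = 1.
The value of a disjunctive sum is the nim-sum of the parts.
Combined value = 0 ⊕ 1 = 1.

1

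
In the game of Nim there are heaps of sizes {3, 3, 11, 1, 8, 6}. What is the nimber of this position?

4

Write each in binary and XOR column by column:
  0011  (3)
  0011  (3)
  1011  (11)
  0001  (1)
  1000  (8)
  0110  (6)
  ----
  0100  (4)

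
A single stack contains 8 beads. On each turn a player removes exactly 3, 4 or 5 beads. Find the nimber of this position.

0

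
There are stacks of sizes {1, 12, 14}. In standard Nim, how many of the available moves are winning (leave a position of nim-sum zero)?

1

In binary:
  0001  (1)
  1100  (12)
  1110  (14)
  ----
  0011  (3)
The overall nim-sum is X = 3. A stack of size p has a winning move iff p XOR X < p (reduce it to p XOR X).
  1: 1 XOR 3 = 2 ≥ 1 — no move.
  12: 12 XOR 3 = 15 ≥ 12 — no move.
  14: 14 XOR 3 = 13 < 14 — winning move (to 13).
That gives 1 winning move.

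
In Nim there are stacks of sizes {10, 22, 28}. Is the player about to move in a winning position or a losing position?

Nim-sum: 10 ^ 22 ^ 28 = 0.
The nim-sum is 0, so this is a P-position: the player to move is in a losing position under optimal play.

Losing position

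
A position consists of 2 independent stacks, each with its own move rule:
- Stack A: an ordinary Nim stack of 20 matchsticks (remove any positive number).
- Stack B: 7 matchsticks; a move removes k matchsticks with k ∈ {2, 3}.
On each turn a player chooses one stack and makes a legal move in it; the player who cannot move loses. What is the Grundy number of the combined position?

Stack A is a plain Nim stack of size 20, so its Grundy value is 20.
Grundy values for stack B (subtraction set {2, 3}):
g(0) = mex{} = 0
g(1) = mex{} = 0
g(2) = mex{0} = 1
g(3) = mex{0} = 1
g(4) = mex{0,1} = 2
g(5) = mex{1} = 0
g(6) = mex{1,2} = 0
g(7) = mex{0,2} = 1
So g(7) = 1.
The value of a disjunctive sum is the nim-sum of the parts.
Combined value = 20 ⊕ 1 = 21.

21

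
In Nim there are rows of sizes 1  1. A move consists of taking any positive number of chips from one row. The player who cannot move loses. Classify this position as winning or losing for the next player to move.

Bitwise XOR of the heap sizes:
  1  (1)
  1  (1)
  -
  0  (0)
The nim-sum is 0, so this is a P-position: the player to move is in a losing position under optimal play.

Losing position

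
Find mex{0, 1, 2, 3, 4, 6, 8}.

5

The values 0, 1, 2, 3, 4 are all present; 5 is the first non-negative integer missing from the set.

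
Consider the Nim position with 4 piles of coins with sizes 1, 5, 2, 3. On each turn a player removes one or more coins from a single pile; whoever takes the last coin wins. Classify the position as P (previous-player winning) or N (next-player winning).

Compute the nim-sum pairwise:
1 ^ 5 = 4
4 ^ 2 = 6
6 ^ 3 = 5
The nim-sum is 5 ≠ 0, so this is an N-position: the player to move can win.

N-position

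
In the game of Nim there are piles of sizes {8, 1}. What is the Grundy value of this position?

Nim-sum: 8 ^ 1 = 9.

9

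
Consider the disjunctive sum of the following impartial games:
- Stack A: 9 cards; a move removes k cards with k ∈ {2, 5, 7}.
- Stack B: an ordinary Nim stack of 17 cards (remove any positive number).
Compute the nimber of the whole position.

19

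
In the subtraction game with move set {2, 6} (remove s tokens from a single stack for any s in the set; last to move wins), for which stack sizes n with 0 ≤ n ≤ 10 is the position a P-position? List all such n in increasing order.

0, 1, 4, 5, 8, 9

Build the Grundy sequence with g(k) = mex{g(k−s) : s ∈ {2, 6}, s ≤ k}:
k:     0  1  2  3  4  5  6  7  8  9 10
g(k):  0  0  1  1  0  0  1  1  0  0  1
The P-positions (g = 0) in 0..10 are 0, 1, 4, 5, 8, 9.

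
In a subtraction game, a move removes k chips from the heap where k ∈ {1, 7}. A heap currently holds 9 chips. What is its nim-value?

Build the Grundy sequence with g(k) = mex{g(k−s) : s ∈ {1, 7}, s ≤ k}:
g(0) = mex{} = 0
g(1) = mex{0} = 1
g(2) = mex{1} = 0
g(3) = mex{0} = 1
g(4) = mex{1} = 0
g(5) = mex{0} = 1
g(6) = mex{1} = 0
g(7) = mex{0} = 1
g(8) = mex{1} = 0
g(9) = mex{0} = 1
So g(9) = 1.

1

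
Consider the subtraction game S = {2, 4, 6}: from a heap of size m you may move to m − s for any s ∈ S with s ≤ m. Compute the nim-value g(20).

2

Compute g(0), g(1), … for moves {2, 4, 6}:
k:     0  1  2  3  4  5  6  7  8  9 10 11 12 13 14 15 16 17 18 19 20
g(k):  0  0  1  1  2  2  3  3  0  0  1  1  2  2  3  3  0  0  1  1  2
So g(20) = 2.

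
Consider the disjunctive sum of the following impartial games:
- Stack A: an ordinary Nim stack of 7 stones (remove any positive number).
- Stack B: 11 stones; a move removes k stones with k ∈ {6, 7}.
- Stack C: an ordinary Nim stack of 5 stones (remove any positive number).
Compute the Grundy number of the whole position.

3

Stack A is a plain Nim stack of size 7, so its Grundy value is 7.
For stack B, compute g(0), g(1), … with moves {6, 7}:
g(0) = mex{} = 0
g(1) = mex{} = 0
g(2) = mex{} = 0
g(3) = mex{} = 0
g(4) = mex{} = 0
g(5) = mex{} = 0
g(6) = mex{0} = 1
g(7) = mex{0} = 1
g(8) = mex{0} = 1
g(9) = mex{0} = 1
g(10) = mex{0} = 1
g(11) = mex{0} = 1
So g(11) = 1.
Stack C is a plain Nim stack of size 5, so its Grundy value is 5.
By the Sprague-Grundy theorem, the Grundy value of a sum of independent games is the XOR of the component values.
Combined value = 7 ⊕ 1 ⊕ 5 = 3.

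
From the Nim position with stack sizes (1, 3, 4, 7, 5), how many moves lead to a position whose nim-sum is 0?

3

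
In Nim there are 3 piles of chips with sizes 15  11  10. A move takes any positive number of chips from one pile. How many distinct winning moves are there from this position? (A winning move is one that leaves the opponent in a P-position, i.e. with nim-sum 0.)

Compute the nim-sum pairwise:
15 ^ 11 = 4
4 ^ 10 = 14
The overall nim-sum is X = 14. A pile of size p has a winning move iff p XOR X < p (reduce it to p XOR X).
  15: 15 XOR 14 = 1 < 15 — winning move (to 1).
  11: 11 XOR 14 = 5 < 11 — winning move (to 5).
  10: 10 XOR 14 = 4 < 10 — winning move (to 4).
That gives 3 winning moves.

3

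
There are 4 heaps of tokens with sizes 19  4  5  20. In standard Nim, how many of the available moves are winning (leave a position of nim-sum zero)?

3

Compute the nim-sum pairwise:
19 XOR 4 = 23
23 XOR 5 = 18
18 XOR 20 = 6
The overall nim-sum is X = 6. A heap of size p has a winning move iff p XOR X < p (reduce it to p XOR X).
  19: 19 XOR 6 = 21 ≥ 19 — no move.
  4: 4 XOR 6 = 2 < 4 — winning move (to 2).
  5: 5 XOR 6 = 3 < 5 — winning move (to 3).
  20: 20 XOR 6 = 18 < 20 — winning move (to 18).
That gives 3 winning moves.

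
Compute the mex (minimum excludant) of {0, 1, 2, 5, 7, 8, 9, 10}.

3

The values 0, 1, 2 are all present; 3 is the first non-negative integer missing from the set.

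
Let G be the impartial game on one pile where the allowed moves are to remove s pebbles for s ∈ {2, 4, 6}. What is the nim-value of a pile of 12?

Build the Grundy sequence with g(k) = mex{g(k−s) : s ∈ {2, 4, 6}, s ≤ k}:
k:     0  1  2  3  4  5  6  7  8  9 10 11 12
g(k):  0  0  1  1  2  2  3  3  0  0  1  1  2
So g(12) = 2.

2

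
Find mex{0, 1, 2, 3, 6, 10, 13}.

4

The values 0, 1, 2, 3 are all present; 4 is the first non-negative integer missing from the set.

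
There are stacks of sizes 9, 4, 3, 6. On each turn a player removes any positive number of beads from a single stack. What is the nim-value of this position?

8

Write each in binary and XOR column by column:
  1001  (9)
  0100  (4)
  0011  (3)
  0110  (6)
  ----
  1000  (8)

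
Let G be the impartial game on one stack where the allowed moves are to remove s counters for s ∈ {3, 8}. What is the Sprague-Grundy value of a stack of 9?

1

Build the Grundy sequence with g(k) = mex{g(k−s) : s ∈ {3, 8}, s ≤ k}:
k:     0  1  2  3  4  5  6  7  8  9
g(k):  0  0  0  1  1  1  0  0  2  1
So g(9) = 1.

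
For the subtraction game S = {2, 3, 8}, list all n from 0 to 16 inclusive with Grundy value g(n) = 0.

Grundy values for subtraction set {2, 3, 8}:
k:     0  1  2  3  4  5  6  7  8  9 10 11 12 13 14 15 16
g(k):  0  0  1  1  2  0  0  1  1  2  0  0  1  1  2  0  0
The P-positions (g = 0) in 0..16 are 0, 1, 5, 6, 10, 11, 15, 16.

0, 1, 5, 6, 10, 11, 15, 16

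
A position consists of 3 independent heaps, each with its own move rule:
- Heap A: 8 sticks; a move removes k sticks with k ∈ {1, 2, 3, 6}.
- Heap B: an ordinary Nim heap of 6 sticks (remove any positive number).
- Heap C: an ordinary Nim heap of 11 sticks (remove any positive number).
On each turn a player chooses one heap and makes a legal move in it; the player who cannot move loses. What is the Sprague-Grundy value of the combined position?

13

Grundy values for heap A (subtraction set {1, 2, 3, 6}):
k:     0  1  2  3  4  5  6  7  8
g(k):  0  1  2  3  0  1  2  3  0
So g(8) = 0.
Heap B is a plain Nim heap of size 6, so its Grundy value is 6.
Heap C is a plain Nim heap of size 11, so its Grundy value is 11.
By the Sprague-Grundy theorem, the Grundy value of a sum of independent games is the XOR of the component values.
Combined value = 0 XOR 6 XOR 11 = 13.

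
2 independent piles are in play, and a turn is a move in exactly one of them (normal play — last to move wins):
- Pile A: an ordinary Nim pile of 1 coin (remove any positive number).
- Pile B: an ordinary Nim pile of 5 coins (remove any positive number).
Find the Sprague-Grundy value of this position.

4

Pile A is a plain Nim pile of size 1, so its Grundy value is 1.
Pile B is a plain Nim pile of size 5, so its Grundy value is 5.
The value of a disjunctive sum is the nim-sum of the parts.
Combined value = 1 ⊕ 5 = 4.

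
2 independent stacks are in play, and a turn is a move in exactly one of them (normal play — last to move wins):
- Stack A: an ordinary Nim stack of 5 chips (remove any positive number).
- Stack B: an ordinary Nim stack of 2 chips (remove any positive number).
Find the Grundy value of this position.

Stack A is a plain Nim stack of size 5, so its Grundy value is 5.
Stack B is a plain Nim stack of size 2, so its Grundy value is 2.
By the Sprague-Grundy theorem, the Grundy value of a sum of independent games is the XOR of the component values.
Combined value = 5 XOR 2 = 7.

7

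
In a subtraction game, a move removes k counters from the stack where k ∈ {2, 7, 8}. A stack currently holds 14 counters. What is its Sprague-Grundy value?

0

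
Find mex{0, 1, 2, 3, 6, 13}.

The values 0, 1, 2, 3 are all present; 4 is the first non-negative integer missing from the set.

4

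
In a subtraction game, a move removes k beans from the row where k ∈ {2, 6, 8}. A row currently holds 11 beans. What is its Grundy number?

3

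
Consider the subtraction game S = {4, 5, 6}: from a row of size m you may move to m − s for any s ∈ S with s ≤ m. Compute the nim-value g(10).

0

Compute g(0), g(1), … for moves {4, 5, 6}:
k:     0  1  2  3  4  5  6  7  8  9 10
g(k):  0  0  0  0  1  1  1  1  2  2  0
So g(10) = 0.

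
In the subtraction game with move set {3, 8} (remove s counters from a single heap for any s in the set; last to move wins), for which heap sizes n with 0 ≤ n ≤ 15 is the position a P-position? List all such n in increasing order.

Compute g(0), g(1), … for moves {3, 8}:
k:     0  1  2  3  4  5  6  7  8  9 10 11 12 13 14 15
g(k):  0  0  0  1  1  1  0  0  2  1  1  0  0  0  1  1
The P-positions (g = 0) in 0..15 are 0, 1, 2, 6, 7, 11, 12, 13.

0, 1, 2, 6, 7, 11, 12, 13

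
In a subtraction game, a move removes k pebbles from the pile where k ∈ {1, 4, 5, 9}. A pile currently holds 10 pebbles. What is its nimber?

Build the Grundy sequence with g(k) = mex{g(k−s) : s ∈ {1, 4, 5, 9}, s ≤ k}:
g(0) = mex{} = 0
g(1) = mex{0} = 1
g(2) = mex{1} = 0
g(3) = mex{0} = 1
g(4) = mex{0,1} = 2
g(5) = mex{0,1,2} = 3
g(6) = mex{0,1,3} = 2
g(7) = mex{0,1,2} = 3
g(8) = mex{1,2,3} = 0
g(9) = mex{0,2,3} = 1
g(10) = mex{1,2,3} = 0
So g(10) = 0.

0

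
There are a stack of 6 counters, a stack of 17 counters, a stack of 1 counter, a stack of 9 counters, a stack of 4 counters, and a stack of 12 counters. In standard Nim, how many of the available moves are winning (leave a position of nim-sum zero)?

1

In binary:
  00110  (6)
  10001  (17)
  00001  (1)
  01001  (9)
  00100  (4)
  01100  (12)
  -----
  10111  (23)
The overall nim-sum is X = 23. A stack of size p has a winning move iff p XOR X < p (reduce it to p XOR X).
  6: 6 XOR 23 = 17 ≥ 6 — no move.
  17: 17 XOR 23 = 6 < 17 — winning move (to 6).
  1: 1 XOR 23 = 22 ≥ 1 — no move.
  9: 9 XOR 23 = 30 ≥ 9 — no move.
  4: 4 XOR 23 = 19 ≥ 4 — no move.
  12: 12 XOR 23 = 27 ≥ 12 — no move.
That gives 1 winning move.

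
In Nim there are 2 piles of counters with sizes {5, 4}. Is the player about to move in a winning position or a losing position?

Bitwise XOR of the heap sizes:
  101  (5)
  100  (4)
  ---
  001  (1)
The nim-sum is 1 ≠ 0, so this is an N-position: the player to move can win.

Winning position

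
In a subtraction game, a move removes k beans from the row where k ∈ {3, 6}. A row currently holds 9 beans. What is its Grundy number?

0

Grundy values for subtraction set {3, 6}:
g(0) = mex{} = 0
g(1) = mex{} = 0
g(2) = mex{} = 0
g(3) = mex{0} = 1
g(4) = mex{0} = 1
g(5) = mex{0} = 1
g(6) = mex{0,1} = 2
g(7) = mex{0,1} = 2
g(8) = mex{0,1} = 2
g(9) = mex{1,2} = 0
So g(9) = 0.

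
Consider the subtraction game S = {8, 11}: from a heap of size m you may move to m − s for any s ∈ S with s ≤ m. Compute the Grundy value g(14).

1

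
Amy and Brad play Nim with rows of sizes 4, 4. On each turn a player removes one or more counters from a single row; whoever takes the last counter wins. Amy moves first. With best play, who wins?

Brad wins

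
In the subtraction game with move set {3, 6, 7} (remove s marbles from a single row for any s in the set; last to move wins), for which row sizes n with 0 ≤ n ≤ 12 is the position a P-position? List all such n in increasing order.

0, 1, 2, 10, 11, 12

Build the Grundy sequence with g(k) = mex{g(k−s) : s ∈ {3, 6, 7}, s ≤ k}:
k:     0  1  2  3  4  5  6  7  8  9 10 11 12
g(k):  0  0  0  1  1  1  2  2  2  3  0  0  0
The P-positions (g = 0) in 0..12 are 0, 1, 2, 10, 11, 12.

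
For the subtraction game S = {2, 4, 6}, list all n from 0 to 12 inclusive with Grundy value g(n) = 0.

Grundy values for subtraction set {2, 4, 6}:
k:     0  1  2  3  4  5  6  7  8  9 10 11 12
g(k):  0  0  1  1  2  2  3  3  0  0  1  1  2
The P-positions (g = 0) in 0..12 are 0, 1, 8, 9.

0, 1, 8, 9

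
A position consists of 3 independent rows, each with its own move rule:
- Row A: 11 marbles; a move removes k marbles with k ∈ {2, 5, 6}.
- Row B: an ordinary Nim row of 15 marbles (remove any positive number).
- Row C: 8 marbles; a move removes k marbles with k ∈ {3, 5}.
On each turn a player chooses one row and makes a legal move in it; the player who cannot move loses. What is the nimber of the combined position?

15

Grundy values for row A (subtraction set {2, 5, 6}):
k:     0  1  2  3  4  5  6  7  8  9 10 11
g(k):  0  0  1  1  0  2  1  3  0  2  1  0
So g(11) = 0.
Row B is a plain Nim row of size 15, so its Grundy value is 15.
For row C, compute g(0), g(1), … with moves {3, 5}:
g(0) = mex{} = 0
g(1) = mex{} = 0
g(2) = mex{} = 0
g(3) = mex{0} = 1
g(4) = mex{0} = 1
g(5) = mex{0} = 1
g(6) = mex{0,1} = 2
g(7) = mex{0,1} = 2
g(8) = mex{1} = 0
So g(8) = 0.
The value of a disjunctive sum is the nim-sum of the parts.
Combined value = 0 ⊕ 15 ⊕ 0 = 15.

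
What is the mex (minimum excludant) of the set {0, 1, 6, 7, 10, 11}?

2

The values 0, 1 are all present; 2 is the first non-negative integer missing from the set.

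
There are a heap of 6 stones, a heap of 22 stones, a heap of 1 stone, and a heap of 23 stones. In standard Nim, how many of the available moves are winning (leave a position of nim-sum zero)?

3

Compute the nim-sum pairwise:
6 XOR 22 = 16
16 XOR 1 = 17
17 XOR 23 = 6
The overall nim-sum is X = 6. A heap of size p has a winning move iff p XOR X < p (reduce it to p XOR X).
  6: 6 XOR 6 = 0 < 6 — winning move (to 0).
  22: 22 XOR 6 = 16 < 22 — winning move (to 16).
  1: 1 XOR 6 = 7 ≥ 1 — no move.
  23: 23 XOR 6 = 17 < 23 — winning move (to 17).
That gives 3 winning moves.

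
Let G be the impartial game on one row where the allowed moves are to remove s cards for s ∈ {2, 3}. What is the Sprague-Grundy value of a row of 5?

0

Compute g(0), g(1), … for moves {2, 3}:
k:     0  1  2  3  4  5
g(k):  0  0  1  1  2  0
So g(5) = 0.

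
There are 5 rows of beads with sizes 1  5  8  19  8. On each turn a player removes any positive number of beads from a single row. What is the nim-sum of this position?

23

In binary:
  00001  (1)
  00101  (5)
  01000  (8)
  10011  (19)
  01000  (8)
  -----
  10111  (23)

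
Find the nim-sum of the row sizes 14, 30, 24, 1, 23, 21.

Compute the nim-sum pairwise:
14 ^ 30 = 16
16 ^ 24 = 8
8 ^ 1 = 9
9 ^ 23 = 30
30 ^ 21 = 11

11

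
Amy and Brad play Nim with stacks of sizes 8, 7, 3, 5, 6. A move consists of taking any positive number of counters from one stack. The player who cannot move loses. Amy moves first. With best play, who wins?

Amy wins

Write each in binary and XOR column by column:
  1000  (8)
  0111  (7)
  0011  (3)
  0101  (5)
  0110  (6)
  ----
  1111  (15)
The nim-sum is 15 ≠ 0, so this is an N-position: the player to move can win; Amy has a winning move.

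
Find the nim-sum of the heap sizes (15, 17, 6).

Compute the nim-sum pairwise:
15 XOR 17 = 30
30 XOR 6 = 24

24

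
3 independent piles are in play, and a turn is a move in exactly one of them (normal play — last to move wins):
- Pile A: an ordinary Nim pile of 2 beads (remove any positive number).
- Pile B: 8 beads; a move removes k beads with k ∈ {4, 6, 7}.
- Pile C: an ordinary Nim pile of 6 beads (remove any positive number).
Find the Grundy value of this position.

Pile A is a plain Nim pile of size 2, so its Grundy value is 2.
Grundy values for pile B (subtraction set {4, 6, 7}):
k:     0  1  2  3  4  5  6  7  8
g(k):  0  0  0  0  1  1  1  1  2
So g(8) = 2.
Pile C is a plain Nim pile of size 6, so its Grundy value is 6.
By the Sprague-Grundy theorem, the Grundy value of a sum of independent games is the XOR of the component values.
Combined value = 2 ⊕ 2 ⊕ 6 = 6.

6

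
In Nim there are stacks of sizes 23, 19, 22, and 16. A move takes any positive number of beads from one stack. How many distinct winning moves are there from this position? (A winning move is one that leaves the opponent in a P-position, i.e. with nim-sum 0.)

3

Nim-sum: 23 ⊕ 19 ⊕ 22 ⊕ 16 = 2.
The overall nim-sum is X = 2. A stack of size p has a winning move iff p XOR X < p (reduce it to p XOR X).
  23: 23 XOR 2 = 21 < 23 — winning move (to 21).
  19: 19 XOR 2 = 17 < 19 — winning move (to 17).
  22: 22 XOR 2 = 20 < 22 — winning move (to 20).
  16: 16 XOR 2 = 18 ≥ 16 — no move.
That gives 3 winning moves.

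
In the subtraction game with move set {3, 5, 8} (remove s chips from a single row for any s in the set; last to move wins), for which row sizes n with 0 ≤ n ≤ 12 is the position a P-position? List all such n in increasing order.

0, 1, 2, 11, 12

Compute g(0), g(1), … for moves {3, 5, 8}:
k:     0  1  2  3  4  5  6  7  8  9 10 11 12
g(k):  0  0  0  1  1  1  2  2  2  3  3  0  0
The P-positions (g = 0) in 0..12 are 0, 1, 2, 11, 12.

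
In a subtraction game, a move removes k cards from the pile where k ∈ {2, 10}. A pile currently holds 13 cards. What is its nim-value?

Grundy values for subtraction set {2, 10}:
k:     0  1  2  3  4  5  6  7  8  9 10 11 12 13
g(k):  0  0  1  1  0  0  1  1  0  0  1  1  0  0
So g(13) = 0.

0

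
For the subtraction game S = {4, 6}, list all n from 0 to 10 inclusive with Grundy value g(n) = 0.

0, 1, 2, 3, 10

Compute g(0), g(1), … for moves {4, 6}:
g(0) = mex{} = 0
g(1) = mex{} = 0
g(2) = mex{} = 0
g(3) = mex{} = 0
g(4) = mex{0} = 1
g(5) = mex{0} = 1
g(6) = mex{0} = 1
g(7) = mex{0} = 1
g(8) = mex{0,1} = 2
g(9) = mex{0,1} = 2
g(10) = mex{1} = 0
The P-positions (g = 0) in 0..10 are 0, 1, 2, 3, 10.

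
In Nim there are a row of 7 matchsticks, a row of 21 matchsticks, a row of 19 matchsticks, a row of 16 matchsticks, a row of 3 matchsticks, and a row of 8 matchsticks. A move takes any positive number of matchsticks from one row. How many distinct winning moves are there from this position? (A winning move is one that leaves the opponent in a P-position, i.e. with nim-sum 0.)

3

Compute the nim-sum pairwise:
7 ^ 21 = 18
18 ^ 19 = 1
1 ^ 16 = 17
17 ^ 3 = 18
18 ^ 8 = 26
The overall nim-sum is X = 26. A row of size p has a winning move iff p XOR X < p (reduce it to p XOR X).
  7: 7 XOR 26 = 29 ≥ 7 — no move.
  21: 21 XOR 26 = 15 < 21 — winning move (to 15).
  19: 19 XOR 26 = 9 < 19 — winning move (to 9).
  16: 16 XOR 26 = 10 < 16 — winning move (to 10).
  3: 3 XOR 26 = 25 ≥ 3 — no move.
  8: 8 XOR 26 = 18 ≥ 8 — no move.
That gives 3 winning moves.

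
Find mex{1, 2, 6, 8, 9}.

0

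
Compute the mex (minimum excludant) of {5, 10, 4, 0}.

0 is in the set but 1 is not, so the mex is 1.

1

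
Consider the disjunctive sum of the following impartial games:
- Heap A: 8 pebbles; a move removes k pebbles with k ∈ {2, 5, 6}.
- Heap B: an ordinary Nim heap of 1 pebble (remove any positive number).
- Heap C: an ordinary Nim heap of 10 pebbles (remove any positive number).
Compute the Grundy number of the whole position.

11

For heap A, compute g(0), g(1), … with moves {2, 5, 6}:
k:     0  1  2  3  4  5  6  7  8
g(k):  0  0  1  1  0  2  1  3  0
So g(8) = 0.
Heap B is a plain Nim heap of size 1, so its Grundy value is 1.
Heap C is a plain Nim heap of size 10, so its Grundy value is 10.
By the Sprague-Grundy theorem, the Grundy value of a sum of independent games is the XOR of the component values.
Combined value = 0 ⊕ 1 ⊕ 10 = 11.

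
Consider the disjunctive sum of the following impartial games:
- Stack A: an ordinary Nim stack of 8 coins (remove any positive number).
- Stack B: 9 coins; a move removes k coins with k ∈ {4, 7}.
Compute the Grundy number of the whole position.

10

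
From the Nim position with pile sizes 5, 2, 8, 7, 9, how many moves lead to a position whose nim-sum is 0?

Bitwise XOR of the heap sizes:
  0101  (5)
  0010  (2)
  1000  (8)
  0111  (7)
  1001  (9)
  ----
  0001  (1)
The overall nim-sum is X = 1. A pile of size p has a winning move iff p XOR X < p (reduce it to p XOR X).
  5: 5 XOR 1 = 4 < 5 — winning move (to 4).
  2: 2 XOR 1 = 3 ≥ 2 — no move.
  8: 8 XOR 1 = 9 ≥ 8 — no move.
  7: 7 XOR 1 = 6 < 7 — winning move (to 6).
  9: 9 XOR 1 = 8 < 9 — winning move (to 8).
That gives 3 winning moves.

3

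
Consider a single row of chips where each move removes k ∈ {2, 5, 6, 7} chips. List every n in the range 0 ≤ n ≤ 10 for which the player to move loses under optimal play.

0, 1, 4

Build the Grundy sequence with g(k) = mex{g(k−s) : s ∈ {2, 5, 6, 7}, s ≤ k}:
k:     0  1  2  3  4  5  6  7  8  9 10
g(k):  0  0  1  1  0  2  1  3  2  2  3
The P-positions (g = 0) in 0..10 are 0, 1, 4.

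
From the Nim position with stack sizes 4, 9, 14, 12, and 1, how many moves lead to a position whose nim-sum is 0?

3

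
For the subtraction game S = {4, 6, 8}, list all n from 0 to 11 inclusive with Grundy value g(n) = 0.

Build the Grundy sequence with g(k) = mex{g(k−s) : s ∈ {4, 6, 8}, s ≤ k}:
k:     0  1  2  3  4  5  6  7  8  9 10 11
g(k):  0  0  0  0  1  1  1  1  2  2  2  2
The P-positions (g = 0) in 0..11 are 0, 1, 2, 3.

0, 1, 2, 3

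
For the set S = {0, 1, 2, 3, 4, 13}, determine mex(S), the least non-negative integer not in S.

5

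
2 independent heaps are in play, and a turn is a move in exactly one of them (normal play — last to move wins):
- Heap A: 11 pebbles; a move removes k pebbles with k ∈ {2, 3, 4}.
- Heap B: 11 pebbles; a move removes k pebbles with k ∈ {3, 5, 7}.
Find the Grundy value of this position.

2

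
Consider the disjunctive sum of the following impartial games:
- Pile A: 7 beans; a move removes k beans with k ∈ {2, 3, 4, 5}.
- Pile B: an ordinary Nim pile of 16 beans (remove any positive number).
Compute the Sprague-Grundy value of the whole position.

16

Build the Grundy sequence for pile A with g(k) = mex{g(k−s) : s ∈ {2, 3, 4, 5}, s ≤ k}:
k:     0  1  2  3  4  5  6  7
g(k):  0  0  1  1  2  2  3  0
So g(7) = 0.
Pile B is a plain Nim pile of size 16, so its Grundy value is 16.
By the Sprague-Grundy theorem, the Grundy value of a sum of independent games is the XOR of the component values.
Combined value = 0 ⊕ 16 = 16.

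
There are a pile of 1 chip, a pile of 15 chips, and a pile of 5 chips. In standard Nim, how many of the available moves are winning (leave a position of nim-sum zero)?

1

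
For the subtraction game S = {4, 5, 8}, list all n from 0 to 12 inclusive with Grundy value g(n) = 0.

0, 1, 2, 3, 12

Build the Grundy sequence with g(k) = mex{g(k−s) : s ∈ {4, 5, 8}, s ≤ k}:
k:     0  1  2  3  4  5  6  7  8  9 10 11 12
g(k):  0  0  0  0  1  1  1  1  2  2  2  2  0
The P-positions (g = 0) in 0..12 are 0, 1, 2, 3, 12.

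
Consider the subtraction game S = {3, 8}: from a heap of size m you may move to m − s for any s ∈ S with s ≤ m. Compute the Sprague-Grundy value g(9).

1

Compute g(0), g(1), … for moves {3, 8}:
g(0) = mex{} = 0
g(1) = mex{} = 0
g(2) = mex{} = 0
g(3) = mex{0} = 1
g(4) = mex{0} = 1
g(5) = mex{0} = 1
g(6) = mex{1} = 0
g(7) = mex{1} = 0
g(8) = mex{0,1} = 2
g(9) = mex{0} = 1
So g(9) = 1.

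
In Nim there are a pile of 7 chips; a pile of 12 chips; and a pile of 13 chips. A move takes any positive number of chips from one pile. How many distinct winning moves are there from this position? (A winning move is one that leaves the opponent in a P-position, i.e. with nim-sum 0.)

Compute the nim-sum pairwise:
7 XOR 12 = 11
11 XOR 13 = 6
The overall nim-sum is X = 6. A pile of size p has a winning move iff p XOR X < p (reduce it to p XOR X).
  7: 7 XOR 6 = 1 < 7 — winning move (to 1).
  12: 12 XOR 6 = 10 < 12 — winning move (to 10).
  13: 13 XOR 6 = 11 < 13 — winning move (to 11).
That gives 3 winning moves.

3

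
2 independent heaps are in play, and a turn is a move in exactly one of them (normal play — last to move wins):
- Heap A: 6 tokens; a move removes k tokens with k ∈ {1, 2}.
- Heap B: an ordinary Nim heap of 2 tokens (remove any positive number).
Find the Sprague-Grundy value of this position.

Build the Grundy sequence for heap A with g(k) = mex{g(k−s) : s ∈ {1, 2}, s ≤ k}:
k:     0  1  2  3  4  5  6
g(k):  0  1  2  0  1  2  0
So g(6) = 0.
Heap B is a plain Nim heap of size 2, so its Grundy value is 2.
The value of a disjunctive sum is the nim-sum of the parts.
Combined value = 0 ⊕ 2 = 2.

2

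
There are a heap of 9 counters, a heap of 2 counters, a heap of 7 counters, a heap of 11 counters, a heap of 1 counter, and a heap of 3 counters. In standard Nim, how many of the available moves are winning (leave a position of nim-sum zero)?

Nim-sum: 9 ⊕ 2 ⊕ 7 ⊕ 11 ⊕ 1 ⊕ 3 = 5.
The overall nim-sum is X = 5. A heap of size p has a winning move iff p XOR X < p (reduce it to p XOR X).
  9: 9 XOR 5 = 12 ≥ 9 — no move.
  2: 2 XOR 5 = 7 ≥ 2 — no move.
  7: 7 XOR 5 = 2 < 7 — winning move (to 2).
  11: 11 XOR 5 = 14 ≥ 11 — no move.
  1: 1 XOR 5 = 4 ≥ 1 — no move.
  3: 3 XOR 5 = 6 ≥ 3 — no move.
That gives 1 winning move.

1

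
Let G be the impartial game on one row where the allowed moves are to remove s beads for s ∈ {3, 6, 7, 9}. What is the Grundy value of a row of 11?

Grundy values for subtraction set {3, 6, 7, 9}:
g(0) = mex{} = 0
g(1) = mex{} = 0
g(2) = mex{} = 0
g(3) = mex{0} = 1
g(4) = mex{0} = 1
g(5) = mex{0} = 1
g(6) = mex{0,1} = 2
g(7) = mex{0,1} = 2
g(8) = mex{0,1} = 2
g(9) = mex{0,1,2} = 3
g(10) = mex{0,1,2} = 3
g(11) = mex{0,1,2} = 3
So g(11) = 3.

3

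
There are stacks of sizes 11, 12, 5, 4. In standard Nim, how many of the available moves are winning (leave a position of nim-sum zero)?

3

Nim-sum: 11 ⊕ 12 ⊕ 5 ⊕ 4 = 6.
The overall nim-sum is X = 6. A stack of size p has a winning move iff p XOR X < p (reduce it to p XOR X).
  11: 11 XOR 6 = 13 ≥ 11 — no move.
  12: 12 XOR 6 = 10 < 12 — winning move (to 10).
  5: 5 XOR 6 = 3 < 5 — winning move (to 3).
  4: 4 XOR 6 = 2 < 4 — winning move (to 2).
That gives 3 winning moves.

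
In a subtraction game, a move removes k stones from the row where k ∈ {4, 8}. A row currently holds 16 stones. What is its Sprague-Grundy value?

1

Compute g(0), g(1), … for moves {4, 8}:
k:     0  1  2  3  4  5  6  7  8  9 10 11 12 13 14 15 16
g(k):  0  0  0  0  1  1  1  1  2  2  2  2  0  0  0  0  1
So g(16) = 1.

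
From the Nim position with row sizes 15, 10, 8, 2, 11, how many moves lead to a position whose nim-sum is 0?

1

Compute the nim-sum pairwise:
15 XOR 10 = 5
5 XOR 8 = 13
13 XOR 2 = 15
15 XOR 11 = 4
The overall nim-sum is X = 4. A row of size p has a winning move iff p XOR X < p (reduce it to p XOR X).
  15: 15 XOR 4 = 11 < 15 — winning move (to 11).
  10: 10 XOR 4 = 14 ≥ 10 — no move.
  8: 8 XOR 4 = 12 ≥ 8 — no move.
  2: 2 XOR 4 = 6 ≥ 2 — no move.
  11: 11 XOR 4 = 15 ≥ 11 — no move.
That gives 1 winning move.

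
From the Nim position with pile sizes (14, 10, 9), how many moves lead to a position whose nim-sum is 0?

3

Compute the nim-sum pairwise:
14 ^ 10 = 4
4 ^ 9 = 13
The overall nim-sum is X = 13. A pile of size p has a winning move iff p XOR X < p (reduce it to p XOR X).
  14: 14 XOR 13 = 3 < 14 — winning move (to 3).
  10: 10 XOR 13 = 7 < 10 — winning move (to 7).
  9: 9 XOR 13 = 4 < 9 — winning move (to 4).
That gives 3 winning moves.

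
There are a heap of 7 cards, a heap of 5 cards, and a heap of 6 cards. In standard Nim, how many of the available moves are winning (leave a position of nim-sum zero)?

3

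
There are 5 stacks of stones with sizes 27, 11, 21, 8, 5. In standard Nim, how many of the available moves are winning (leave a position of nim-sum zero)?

3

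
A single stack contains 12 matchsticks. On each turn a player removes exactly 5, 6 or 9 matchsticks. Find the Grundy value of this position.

Build the Grundy sequence with g(k) = mex{g(k−s) : s ∈ {5, 6, 9}, s ≤ k}:
k:     0  1  2  3  4  5  6  7  8  9 10 11 12
g(k):  0  0  0  0  0  1  1  1  1  1  2  2  2
So g(12) = 2.

2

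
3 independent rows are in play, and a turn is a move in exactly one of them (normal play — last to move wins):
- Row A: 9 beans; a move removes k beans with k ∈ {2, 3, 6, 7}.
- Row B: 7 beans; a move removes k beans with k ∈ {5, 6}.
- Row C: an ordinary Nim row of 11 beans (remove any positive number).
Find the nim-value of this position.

Build the Grundy sequence for row A with g(k) = mex{g(k−s) : s ∈ {2, 3, 6, 7}, s ≤ k}:
g(0) = mex{} = 0
g(1) = mex{} = 0
g(2) = mex{0} = 1
g(3) = mex{0} = 1
g(4) = mex{0,1} = 2
g(5) = mex{1} = 0
g(6) = mex{0,1,2} = 3
g(7) = mex{0,2} = 1
g(8) = mex{0,1,3} = 2
g(9) = mex{1,3} = 0
So g(9) = 0.
For row B, compute g(0), g(1), … with moves {5, 6}:
k:     0  1  2  3  4  5  6  7
g(k):  0  0  0  0  0  1  1  1
So g(7) = 1.
Row C is a plain Nim row of size 11, so its Grundy value is 11.
The value of a disjunctive sum is the nim-sum of the parts.
Combined value = 0 ⊕ 1 ⊕ 11 = 10.

10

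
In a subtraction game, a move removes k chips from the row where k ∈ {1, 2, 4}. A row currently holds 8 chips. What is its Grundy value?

2

Grundy values for subtraction set {1, 2, 4}:
k:     0  1  2  3  4  5  6  7  8
g(k):  0  1  2  0  1  2  0  1  2
So g(8) = 2.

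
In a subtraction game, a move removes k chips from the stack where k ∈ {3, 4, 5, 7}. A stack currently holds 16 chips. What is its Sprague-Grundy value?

2

Grundy values for subtraction set {3, 4, 5, 7}:
k:     0  1  2  3  4  5  6  7  8  9 10 11 12 13 14 15 16
g(k):  0  0  0  1  1  1  2  2  2  3  0  0  0  1  1  1  2
So g(16) = 2.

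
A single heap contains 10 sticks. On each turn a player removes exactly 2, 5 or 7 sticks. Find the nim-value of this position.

Build the Grundy sequence with g(k) = mex{g(k−s) : s ∈ {2, 5, 7}, s ≤ k}:
g(0) = mex{} = 0
g(1) = mex{} = 0
g(2) = mex{0} = 1
g(3) = mex{0} = 1
g(4) = mex{1} = 0
g(5) = mex{0,1} = 2
g(6) = mex{0} = 1
g(7) = mex{0,1,2} = 3
g(8) = mex{0,1} = 2
g(9) = mex{0,1,3} = 2
g(10) = mex{1,2} = 0
So g(10) = 0.

0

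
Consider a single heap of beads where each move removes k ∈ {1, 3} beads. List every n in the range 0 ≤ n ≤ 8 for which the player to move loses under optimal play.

0, 2, 4, 6, 8

Compute g(0), g(1), … for moves {1, 3}:
k:     0  1  2  3  4  5  6  7  8
g(k):  0  1  0  1  0  1  0  1  0
The P-positions (g = 0) in 0..8 are 0, 2, 4, 6, 8.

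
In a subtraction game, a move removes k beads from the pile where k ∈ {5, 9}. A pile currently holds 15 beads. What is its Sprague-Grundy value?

0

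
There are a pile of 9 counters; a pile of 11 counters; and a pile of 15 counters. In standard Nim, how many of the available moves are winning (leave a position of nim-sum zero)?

Write each in binary and XOR column by column:
  1001  (9)
  1011  (11)
  1111  (15)
  ----
  1101  (13)
The overall nim-sum is X = 13. A pile of size p has a winning move iff p XOR X < p (reduce it to p XOR X).
  9: 9 XOR 13 = 4 < 9 — winning move (to 4).
  11: 11 XOR 13 = 6 < 11 — winning move (to 6).
  15: 15 XOR 13 = 2 < 15 — winning move (to 2).
That gives 3 winning moves.

3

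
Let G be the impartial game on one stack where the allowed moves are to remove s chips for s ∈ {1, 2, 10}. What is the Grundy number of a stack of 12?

0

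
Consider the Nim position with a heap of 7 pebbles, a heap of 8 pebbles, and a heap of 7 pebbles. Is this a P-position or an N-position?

N-position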